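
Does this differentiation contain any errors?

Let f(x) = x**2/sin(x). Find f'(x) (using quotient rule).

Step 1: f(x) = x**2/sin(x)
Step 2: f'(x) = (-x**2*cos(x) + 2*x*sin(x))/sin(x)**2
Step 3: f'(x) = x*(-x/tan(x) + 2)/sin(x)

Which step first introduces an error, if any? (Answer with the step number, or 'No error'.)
No error

All steps in this derivation are correct.
The final answer f'(x) = x*(-x/tan(x) + 2)/sin(x) is valid.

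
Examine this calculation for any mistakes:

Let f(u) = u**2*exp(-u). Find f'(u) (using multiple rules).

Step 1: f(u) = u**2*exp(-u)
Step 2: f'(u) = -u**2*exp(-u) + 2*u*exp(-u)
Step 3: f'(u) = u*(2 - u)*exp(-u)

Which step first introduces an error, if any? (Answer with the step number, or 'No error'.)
No error

All steps in this derivation are correct.
The final answer f'(u) = u*(2 - u)*exp(-u) is valid.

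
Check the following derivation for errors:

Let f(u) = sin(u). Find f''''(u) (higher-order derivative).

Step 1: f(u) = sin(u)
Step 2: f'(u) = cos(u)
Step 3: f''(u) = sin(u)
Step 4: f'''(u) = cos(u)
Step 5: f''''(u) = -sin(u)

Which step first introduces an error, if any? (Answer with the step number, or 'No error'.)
Step 3

Step 3 is incorrect due to a sign flip.
The step shows: sin(u)
The correct value should be: -sin(u)

Explanation: The sign of the whole expression was flipped: the term -sin(u) was incorrectly written as sin(u)
The later steps are derived from this incorrect expression, so the error originates in Step 3.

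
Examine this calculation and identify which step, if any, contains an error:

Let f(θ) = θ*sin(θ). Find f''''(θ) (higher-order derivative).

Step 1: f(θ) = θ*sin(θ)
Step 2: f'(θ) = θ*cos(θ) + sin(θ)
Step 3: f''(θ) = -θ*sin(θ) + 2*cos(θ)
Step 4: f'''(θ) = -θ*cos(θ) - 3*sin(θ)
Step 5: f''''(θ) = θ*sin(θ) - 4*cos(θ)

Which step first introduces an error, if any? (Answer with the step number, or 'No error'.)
No error

All steps in this derivation are correct.
The final answer f''''(θ) = θ*sin(θ) - 4*cos(θ) is valid.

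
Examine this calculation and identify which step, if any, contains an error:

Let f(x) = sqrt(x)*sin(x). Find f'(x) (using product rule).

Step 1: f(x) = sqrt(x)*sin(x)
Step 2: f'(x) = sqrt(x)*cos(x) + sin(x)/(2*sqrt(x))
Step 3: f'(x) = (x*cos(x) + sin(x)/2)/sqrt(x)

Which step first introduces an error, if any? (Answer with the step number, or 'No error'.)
No error

All steps in this derivation are correct.
The final answer f'(x) = (x*cos(x) + sin(x)/2)/sqrt(x) is valid.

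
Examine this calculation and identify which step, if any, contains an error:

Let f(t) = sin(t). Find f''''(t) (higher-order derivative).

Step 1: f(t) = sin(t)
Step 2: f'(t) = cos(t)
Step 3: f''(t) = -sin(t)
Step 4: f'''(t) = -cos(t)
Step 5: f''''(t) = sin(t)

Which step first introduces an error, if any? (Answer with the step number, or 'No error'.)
No error

All steps in this derivation are correct.
The final answer f''''(t) = sin(t) is valid.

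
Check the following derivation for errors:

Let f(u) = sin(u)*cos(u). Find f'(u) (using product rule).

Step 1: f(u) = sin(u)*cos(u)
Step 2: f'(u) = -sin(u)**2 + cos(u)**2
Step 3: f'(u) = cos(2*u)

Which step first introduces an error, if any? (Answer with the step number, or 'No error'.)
No error

All steps in this derivation are correct.
The final answer f'(u) = cos(2*u) is valid.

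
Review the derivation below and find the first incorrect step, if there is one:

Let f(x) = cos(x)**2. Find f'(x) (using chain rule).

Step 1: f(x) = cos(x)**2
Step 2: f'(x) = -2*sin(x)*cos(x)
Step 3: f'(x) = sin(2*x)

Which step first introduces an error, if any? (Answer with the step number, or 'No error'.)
Step 3

Step 3 is incorrect due to a sign flip.
The step shows: sin(2*x)
The correct value should be: -sin(2*x)

Explanation: The sign of the whole expression was flipped: the term -sin(2*x) was incorrectly written as sin(2*x)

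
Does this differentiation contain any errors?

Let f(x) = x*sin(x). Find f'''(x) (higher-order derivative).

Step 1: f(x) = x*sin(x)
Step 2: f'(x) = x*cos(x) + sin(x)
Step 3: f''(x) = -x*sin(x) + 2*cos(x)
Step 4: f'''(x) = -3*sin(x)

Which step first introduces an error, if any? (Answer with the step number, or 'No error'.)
Step 4

Step 4 is incorrect due to a dropped term.
The step shows: -3*sin(x)
The correct value should be: -x*cos(x) - 3*sin(x)

Explanation: A term was dropped: the term -x*cos(x) was incorrectly omitted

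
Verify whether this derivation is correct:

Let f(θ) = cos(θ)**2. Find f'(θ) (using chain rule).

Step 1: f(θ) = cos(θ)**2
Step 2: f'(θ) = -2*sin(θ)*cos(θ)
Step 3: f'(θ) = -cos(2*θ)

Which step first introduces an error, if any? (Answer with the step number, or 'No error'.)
Step 3

Step 3 is incorrect due to a wrong trig function.
The step shows: -cos(2*θ)
The correct value should be: -sin(2*θ)

Explanation: sin(2*θ) was incorrectly written as cos(2*θ): the term -sin(2*θ) was incorrectly written as -cos(2*θ)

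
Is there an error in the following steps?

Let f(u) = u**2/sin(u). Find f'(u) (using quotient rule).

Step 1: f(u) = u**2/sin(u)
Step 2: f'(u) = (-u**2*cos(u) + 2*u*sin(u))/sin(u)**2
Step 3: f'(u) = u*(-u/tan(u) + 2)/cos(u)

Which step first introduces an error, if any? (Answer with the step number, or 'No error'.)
Step 3

Step 3 is incorrect due to a wrong trig function.
The step shows: u*(-u/tan(u) + 2)/cos(u)
The correct value should be: u*(-u/tan(u) + 2)/sin(u)

Explanation: sin(u) was incorrectly written as cos(u): the term u*(-u/tan(u) + 2)/sin(u) was incorrectly written as u*(-u/tan(u) + 2)/cos(u)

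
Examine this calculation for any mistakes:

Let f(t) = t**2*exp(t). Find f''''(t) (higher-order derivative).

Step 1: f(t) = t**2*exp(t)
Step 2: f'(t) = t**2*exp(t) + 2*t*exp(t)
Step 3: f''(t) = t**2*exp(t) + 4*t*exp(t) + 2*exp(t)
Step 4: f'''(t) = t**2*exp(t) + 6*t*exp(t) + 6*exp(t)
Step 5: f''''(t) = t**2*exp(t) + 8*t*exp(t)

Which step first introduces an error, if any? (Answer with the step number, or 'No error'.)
Step 5

Step 5 is incorrect due to a dropped term.
The step shows: t**2*exp(t) + 8*t*exp(t)
The correct value should be: t**2*exp(t) + 8*t*exp(t) + 12*exp(t)

Explanation: A term was dropped: the term 12*exp(t) was incorrectly omitted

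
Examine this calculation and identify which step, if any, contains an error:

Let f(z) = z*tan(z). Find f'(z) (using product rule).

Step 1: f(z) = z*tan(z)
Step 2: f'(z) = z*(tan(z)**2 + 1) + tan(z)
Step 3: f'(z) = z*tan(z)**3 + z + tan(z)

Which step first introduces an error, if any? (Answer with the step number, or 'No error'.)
Step 3

Step 3 is incorrect due to a wrong exponent.
The step shows: z*tan(z)**3 + z + tan(z)
The correct value should be: z*tan(z)**2 + z + tan(z)

Explanation: The exponent 2 on tan(z) was incorrectly written as 3: the term z*tan(z)**2 was incorrectly written as z*tan(z)**3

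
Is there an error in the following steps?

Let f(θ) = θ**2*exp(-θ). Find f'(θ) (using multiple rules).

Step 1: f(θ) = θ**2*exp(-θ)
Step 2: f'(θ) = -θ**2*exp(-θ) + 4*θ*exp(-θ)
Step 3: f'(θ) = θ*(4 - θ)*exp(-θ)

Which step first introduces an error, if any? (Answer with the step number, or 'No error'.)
Step 2

Step 2 is incorrect due to a wrong coefficient.
The step shows: -θ**2*exp(-θ) + 4*θ*exp(-θ)
The correct value should be: -θ**2*exp(-θ) + 2*θ*exp(-θ)

Explanation: The coefficient 2 was incorrectly written as 4: the term 2*θ*exp(-θ) was incorrectly written as 4*θ*exp(-θ)
The later steps are derived from this incorrect expression, so the error originates in Step 2.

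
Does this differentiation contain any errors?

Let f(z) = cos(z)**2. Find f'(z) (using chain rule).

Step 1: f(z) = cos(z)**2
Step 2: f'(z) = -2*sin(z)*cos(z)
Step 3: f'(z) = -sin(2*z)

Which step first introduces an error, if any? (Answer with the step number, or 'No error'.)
No error

All steps in this derivation are correct.
The final answer f'(z) = -sin(2*z) is valid.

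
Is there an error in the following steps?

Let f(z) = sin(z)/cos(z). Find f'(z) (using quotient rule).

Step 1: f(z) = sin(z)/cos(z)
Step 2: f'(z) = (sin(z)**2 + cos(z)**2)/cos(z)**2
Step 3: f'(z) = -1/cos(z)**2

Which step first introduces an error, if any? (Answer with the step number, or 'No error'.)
Step 3

Step 3 is incorrect due to a sign flip.
The step shows: -1/cos(z)**2
The correct value should be: cos(z)**(-2)

Explanation: The sign of the whole expression was flipped: the term cos(z)**(-2) was incorrectly written as -1/cos(z)**2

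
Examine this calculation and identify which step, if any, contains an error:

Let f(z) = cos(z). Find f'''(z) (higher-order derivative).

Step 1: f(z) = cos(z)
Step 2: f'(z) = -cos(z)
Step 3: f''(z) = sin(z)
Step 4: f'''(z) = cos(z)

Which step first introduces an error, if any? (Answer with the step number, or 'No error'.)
Step 2

Step 2 is incorrect due to a wrong trig function.
The step shows: -cos(z)
The correct value should be: -sin(z)

Explanation: sin(z) was incorrectly written as cos(z): the term -sin(z) was incorrectly written as -cos(z)
The later steps are derived from this incorrect expression, so the error originates in Step 2.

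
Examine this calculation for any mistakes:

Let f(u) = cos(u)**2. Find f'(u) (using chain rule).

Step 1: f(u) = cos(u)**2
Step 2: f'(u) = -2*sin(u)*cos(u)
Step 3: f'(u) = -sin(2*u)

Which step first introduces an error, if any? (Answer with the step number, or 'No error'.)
No error

All steps in this derivation are correct.
The final answer f'(u) = -sin(2*u) is valid.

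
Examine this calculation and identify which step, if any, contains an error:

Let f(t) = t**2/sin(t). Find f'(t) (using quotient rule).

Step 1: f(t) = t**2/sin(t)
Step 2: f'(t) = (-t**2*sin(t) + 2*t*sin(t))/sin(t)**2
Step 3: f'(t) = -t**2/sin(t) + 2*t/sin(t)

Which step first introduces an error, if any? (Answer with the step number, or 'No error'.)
Step 2

Step 2 is incorrect due to a wrong trig function.
The step shows: (-t**2*sin(t) + 2*t*sin(t))/sin(t)**2
The correct value should be: (-t**2*cos(t) + 2*t*sin(t))/sin(t)**2

Explanation: cos(t) was incorrectly written as sin(t): the term (-t**2*cos(t) + 2*t*sin(t))/sin(t)**2 was incorrectly written as (-t**2*sin(t) + 2*t*sin(t))/sin(t)**2
The later steps are derived from this incorrect expression, so the error originates in Step 2.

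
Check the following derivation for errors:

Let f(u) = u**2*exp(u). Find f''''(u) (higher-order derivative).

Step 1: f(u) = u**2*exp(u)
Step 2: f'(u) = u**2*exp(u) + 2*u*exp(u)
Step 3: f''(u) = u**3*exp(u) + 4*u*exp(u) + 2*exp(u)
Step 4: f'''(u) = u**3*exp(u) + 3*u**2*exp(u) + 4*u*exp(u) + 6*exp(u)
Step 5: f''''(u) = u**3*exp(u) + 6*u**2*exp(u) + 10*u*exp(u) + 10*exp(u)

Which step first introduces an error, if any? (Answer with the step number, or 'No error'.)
Step 3

Step 3 is incorrect due to a wrong exponent.
The step shows: u**3*exp(u) + 4*u*exp(u) + 2*exp(u)
The correct value should be: u**2*exp(u) + 4*u*exp(u) + 2*exp(u)

Explanation: The exponent 2 on u was incorrectly written as 3: the term u**2*exp(u) was incorrectly written as u**3*exp(u)
The later steps are derived from this incorrect expression, so the error originates in Step 3.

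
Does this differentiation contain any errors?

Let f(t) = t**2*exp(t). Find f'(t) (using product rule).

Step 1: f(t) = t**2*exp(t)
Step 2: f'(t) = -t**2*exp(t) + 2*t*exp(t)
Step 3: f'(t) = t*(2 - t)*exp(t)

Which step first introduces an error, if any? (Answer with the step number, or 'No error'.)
Step 2

Step 2 is incorrect due to a sign flip.
The step shows: -t**2*exp(t) + 2*t*exp(t)
The correct value should be: t**2*exp(t) + 2*t*exp(t)

Explanation: The sign of one term was flipped: the term t**2*exp(t) was incorrectly written as -t**2*exp(t)
The later steps are derived from this incorrect expression, so the error originates in Step 2.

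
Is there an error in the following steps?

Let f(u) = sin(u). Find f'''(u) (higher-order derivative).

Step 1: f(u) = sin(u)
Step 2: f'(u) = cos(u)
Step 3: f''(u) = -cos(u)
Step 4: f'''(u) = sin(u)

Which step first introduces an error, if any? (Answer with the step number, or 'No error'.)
Step 3

Step 3 is incorrect due to a wrong trig function.
The step shows: -cos(u)
The correct value should be: -sin(u)

Explanation: sin(u) was incorrectly written as cos(u): the term -sin(u) was incorrectly written as -cos(u)
The later steps are derived from this incorrect expression, so the error originates in Step 3.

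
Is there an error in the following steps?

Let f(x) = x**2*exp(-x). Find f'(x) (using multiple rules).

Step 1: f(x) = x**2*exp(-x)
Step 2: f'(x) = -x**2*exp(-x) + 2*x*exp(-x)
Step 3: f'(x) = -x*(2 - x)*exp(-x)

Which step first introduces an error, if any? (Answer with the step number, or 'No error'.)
Step 3

Step 3 is incorrect due to a sign flip.
The step shows: -x*(2 - x)*exp(-x)
The correct value should be: x*(2 - x)*exp(-x)

Explanation: The sign of the whole expression was flipped: the term x*(2 - x)*exp(-x) was incorrectly written as -x*(2 - x)*exp(-x)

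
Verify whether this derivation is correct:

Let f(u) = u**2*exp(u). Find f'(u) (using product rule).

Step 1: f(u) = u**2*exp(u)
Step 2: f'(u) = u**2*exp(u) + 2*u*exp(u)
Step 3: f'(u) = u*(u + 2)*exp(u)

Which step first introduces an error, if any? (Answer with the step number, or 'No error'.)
No error

All steps in this derivation are correct.
The final answer f'(u) = u*(u + 2)*exp(u) is valid.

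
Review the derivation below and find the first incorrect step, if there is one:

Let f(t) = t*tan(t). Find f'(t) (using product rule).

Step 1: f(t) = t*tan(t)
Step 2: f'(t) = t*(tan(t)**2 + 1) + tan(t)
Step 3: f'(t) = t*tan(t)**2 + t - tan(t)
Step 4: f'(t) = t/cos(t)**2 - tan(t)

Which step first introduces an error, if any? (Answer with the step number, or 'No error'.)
Step 3

Step 3 is incorrect due to a sign flip.
The step shows: t*tan(t)**2 + t - tan(t)
The correct value should be: t*tan(t)**2 + t + tan(t)

Explanation: The sign of one term was flipped: the term tan(t) was incorrectly written as -tan(t)
The later steps are derived from this incorrect expression, so the error originates in Step 3.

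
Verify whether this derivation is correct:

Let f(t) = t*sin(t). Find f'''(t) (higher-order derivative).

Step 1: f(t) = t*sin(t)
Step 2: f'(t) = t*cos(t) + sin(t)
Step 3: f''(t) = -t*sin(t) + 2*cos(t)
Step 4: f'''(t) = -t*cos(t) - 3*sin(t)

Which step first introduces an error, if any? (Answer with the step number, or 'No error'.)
No error

All steps in this derivation are correct.
The final answer f'''(t) = -t*cos(t) - 3*sin(t) is valid.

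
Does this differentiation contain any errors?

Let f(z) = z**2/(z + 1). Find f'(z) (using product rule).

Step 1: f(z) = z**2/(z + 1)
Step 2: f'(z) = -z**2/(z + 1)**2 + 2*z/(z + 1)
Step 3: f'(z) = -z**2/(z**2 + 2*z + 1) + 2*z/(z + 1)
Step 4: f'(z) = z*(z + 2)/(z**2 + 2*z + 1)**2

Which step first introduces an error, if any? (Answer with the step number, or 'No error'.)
Step 4

Step 4 is incorrect due to a wrong exponent.
The step shows: z*(z + 2)/(z**2 + 2*z + 1)**2
The correct value should be: z*(z + 2)/(z**2 + 2*z + 1)

Explanation: The exponent -1 on z**2 + 2*z + 1 was incorrectly written as -2: the term z*(z + 2)/(z**2 + 2*z + 1) was incorrectly written as z*(z + 2)/(z**2 + 2*z + 1)**2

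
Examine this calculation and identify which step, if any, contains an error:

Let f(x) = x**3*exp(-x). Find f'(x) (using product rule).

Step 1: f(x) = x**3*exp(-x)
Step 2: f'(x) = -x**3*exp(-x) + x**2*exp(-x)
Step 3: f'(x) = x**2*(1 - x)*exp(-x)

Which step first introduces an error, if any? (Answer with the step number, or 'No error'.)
Step 2

Step 2 is incorrect due to a wrong coefficient.
The step shows: -x**3*exp(-x) + x**2*exp(-x)
The correct value should be: -x**3*exp(-x) + 3*x**2*exp(-x)

Explanation: The coefficient 3 was incorrectly written as 1: the term 3*x**2*exp(-x) was incorrectly written as x**2*exp(-x)
The later steps are derived from this incorrect expression, so the error originates in Step 2.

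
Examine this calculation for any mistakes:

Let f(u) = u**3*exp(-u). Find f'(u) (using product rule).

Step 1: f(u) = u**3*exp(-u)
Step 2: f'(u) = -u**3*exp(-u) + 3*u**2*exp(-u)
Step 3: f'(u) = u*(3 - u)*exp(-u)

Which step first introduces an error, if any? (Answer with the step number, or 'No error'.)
Step 3

Step 3 is incorrect due to a wrong exponent.
The step shows: u*(3 - u)*exp(-u)
The correct value should be: u**2*(3 - u)*exp(-u)

Explanation: The exponent 2 on u was incorrectly written as 1: the term u**2*(3 - u)*exp(-u) was incorrectly written as u*(3 - u)*exp(-u)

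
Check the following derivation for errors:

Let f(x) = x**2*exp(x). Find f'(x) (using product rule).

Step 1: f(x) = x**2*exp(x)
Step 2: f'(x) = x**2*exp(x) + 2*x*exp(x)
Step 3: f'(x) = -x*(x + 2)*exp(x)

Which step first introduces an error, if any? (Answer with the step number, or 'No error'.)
Step 3

Step 3 is incorrect due to a sign flip.
The step shows: -x*(x + 2)*exp(x)
The correct value should be: x*(x + 2)*exp(x)

Explanation: The sign of the whole expression was flipped: the term x*(x + 2)*exp(x) was incorrectly written as -x*(x + 2)*exp(x)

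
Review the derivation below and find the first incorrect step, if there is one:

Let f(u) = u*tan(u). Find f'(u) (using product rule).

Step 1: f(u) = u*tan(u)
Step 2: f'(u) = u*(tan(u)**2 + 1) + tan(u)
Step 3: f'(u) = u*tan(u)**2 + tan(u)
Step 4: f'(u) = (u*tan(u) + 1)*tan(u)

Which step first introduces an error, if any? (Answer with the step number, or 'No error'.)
Step 3

Step 3 is incorrect due to a dropped term.
The step shows: u*tan(u)**2 + tan(u)
The correct value should be: u*tan(u)**2 + u + tan(u)

Explanation: A term was dropped: the term u was incorrectly omitted
The later steps are derived from this incorrect expression, so the error originates in Step 3.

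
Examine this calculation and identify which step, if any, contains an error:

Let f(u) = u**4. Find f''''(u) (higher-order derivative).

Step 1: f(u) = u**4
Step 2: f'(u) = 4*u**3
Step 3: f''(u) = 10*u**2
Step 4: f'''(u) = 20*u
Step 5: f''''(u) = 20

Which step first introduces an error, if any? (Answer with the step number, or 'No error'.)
Step 3

Step 3 is incorrect due to a wrong coefficient.
The step shows: 10*u**2
The correct value should be: 12*u**2

Explanation: The coefficient 12 was incorrectly written as 10: the term 12*u**2 was incorrectly written as 10*u**2
The later steps are derived from this incorrect expression, so the error originates in Step 3.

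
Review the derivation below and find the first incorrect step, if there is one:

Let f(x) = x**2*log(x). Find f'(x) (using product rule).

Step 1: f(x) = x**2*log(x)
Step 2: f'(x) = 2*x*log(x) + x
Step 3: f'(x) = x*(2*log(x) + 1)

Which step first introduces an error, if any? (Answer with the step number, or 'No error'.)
No error

All steps in this derivation are correct.
The final answer f'(x) = x*(2*log(x) + 1) is valid.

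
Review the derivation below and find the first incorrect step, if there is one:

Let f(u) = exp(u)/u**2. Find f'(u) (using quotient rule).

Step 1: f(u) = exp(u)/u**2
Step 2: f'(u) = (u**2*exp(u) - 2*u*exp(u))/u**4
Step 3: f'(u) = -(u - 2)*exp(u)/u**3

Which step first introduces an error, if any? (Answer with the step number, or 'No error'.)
Step 3

Step 3 is incorrect due to a sign flip.
The step shows: -(u - 2)*exp(u)/u**3
The correct value should be: (u - 2)*exp(u)/u**3

Explanation: The sign of the whole expression was flipped: the term (u - 2)*exp(u)/u**3 was incorrectly written as -(u - 2)*exp(u)/u**3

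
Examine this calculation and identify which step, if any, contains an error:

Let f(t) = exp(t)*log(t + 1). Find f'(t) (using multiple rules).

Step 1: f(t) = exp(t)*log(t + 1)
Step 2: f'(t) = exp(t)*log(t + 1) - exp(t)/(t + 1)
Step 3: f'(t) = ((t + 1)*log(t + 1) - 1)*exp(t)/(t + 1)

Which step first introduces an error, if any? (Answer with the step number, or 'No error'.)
Step 2

Step 2 is incorrect due to a sign flip.
The step shows: exp(t)*log(t + 1) - exp(t)/(t + 1)
The correct value should be: exp(t)*log(t + 1) + exp(t)/(t + 1)

Explanation: The sign of one term was flipped: the term exp(t)/(t + 1) was incorrectly written as -exp(t)/(t + 1)
The later steps are derived from this incorrect expression, so the error originates in Step 2.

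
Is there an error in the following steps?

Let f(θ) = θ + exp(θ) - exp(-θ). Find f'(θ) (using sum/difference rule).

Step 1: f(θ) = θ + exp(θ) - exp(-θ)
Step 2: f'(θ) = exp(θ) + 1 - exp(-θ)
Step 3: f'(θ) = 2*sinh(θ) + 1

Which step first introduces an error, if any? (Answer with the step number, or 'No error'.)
Step 2

Step 2 is incorrect due to a sign flip.
The step shows: exp(θ) + 1 - exp(-θ)
The correct value should be: exp(θ) + 1 + exp(-θ)

Explanation: The sign of one term was flipped: the term exp(-θ) was incorrectly written as -exp(-θ)
The later steps are derived from this incorrect expression, so the error originates in Step 2.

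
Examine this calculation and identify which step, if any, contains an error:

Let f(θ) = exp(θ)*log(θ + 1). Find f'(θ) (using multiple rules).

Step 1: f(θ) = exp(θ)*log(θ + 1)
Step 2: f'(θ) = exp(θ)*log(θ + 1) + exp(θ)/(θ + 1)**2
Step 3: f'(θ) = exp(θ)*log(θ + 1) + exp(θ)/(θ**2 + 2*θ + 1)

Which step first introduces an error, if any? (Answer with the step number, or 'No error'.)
Step 2

Step 2 is incorrect due to a wrong exponent.
The step shows: exp(θ)*log(θ + 1) + exp(θ)/(θ + 1)**2
The correct value should be: exp(θ)*log(θ + 1) + exp(θ)/(θ + 1)

Explanation: The exponent -1 on θ + 1 was incorrectly written as -2: the term exp(θ)/(θ + 1) was incorrectly written as exp(θ)/(θ + 1)**2
The later steps are derived from this incorrect expression, so the error originates in Step 2.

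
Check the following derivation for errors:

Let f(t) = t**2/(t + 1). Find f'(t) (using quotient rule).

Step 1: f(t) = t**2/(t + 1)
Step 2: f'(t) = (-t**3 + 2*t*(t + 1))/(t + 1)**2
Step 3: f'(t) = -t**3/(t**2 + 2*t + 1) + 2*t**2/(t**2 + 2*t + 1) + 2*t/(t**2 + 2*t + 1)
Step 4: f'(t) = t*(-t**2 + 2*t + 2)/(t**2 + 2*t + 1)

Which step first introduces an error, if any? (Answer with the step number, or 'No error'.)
Step 2

Step 2 is incorrect due to a wrong exponent.
The step shows: (-t**3 + 2*t*(t + 1))/(t + 1)**2
The correct value should be: (-t**2 + 2*t*(t + 1))/(t + 1)**2

Explanation: The exponent 2 on t was incorrectly written as 3: the term (-t**2 + 2*t*(t + 1))/(t + 1)**2 was incorrectly written as (-t**3 + 2*t*(t + 1))/(t + 1)**2
The later steps are derived from this incorrect expression, so the error originates in Step 2.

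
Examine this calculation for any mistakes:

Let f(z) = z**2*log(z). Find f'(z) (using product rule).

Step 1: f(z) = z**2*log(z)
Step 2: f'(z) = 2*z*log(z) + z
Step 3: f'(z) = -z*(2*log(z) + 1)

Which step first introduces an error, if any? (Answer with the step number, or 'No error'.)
Step 3

Step 3 is incorrect due to a sign flip.
The step shows: -z*(2*log(z) + 1)
The correct value should be: z*(2*log(z) + 1)

Explanation: The sign of the whole expression was flipped: the term z*(2*log(z) + 1) was incorrectly written as -z*(2*log(z) + 1)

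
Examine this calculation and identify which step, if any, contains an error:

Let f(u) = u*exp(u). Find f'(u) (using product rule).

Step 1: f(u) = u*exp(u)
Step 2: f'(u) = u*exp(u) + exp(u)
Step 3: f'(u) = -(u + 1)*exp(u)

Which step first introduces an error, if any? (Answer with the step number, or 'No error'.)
Step 3

Step 3 is incorrect due to a sign flip.
The step shows: -(u + 1)*exp(u)
The correct value should be: (u + 1)*exp(u)

Explanation: The sign of the whole expression was flipped: the term (u + 1)*exp(u) was incorrectly written as -(u + 1)*exp(u)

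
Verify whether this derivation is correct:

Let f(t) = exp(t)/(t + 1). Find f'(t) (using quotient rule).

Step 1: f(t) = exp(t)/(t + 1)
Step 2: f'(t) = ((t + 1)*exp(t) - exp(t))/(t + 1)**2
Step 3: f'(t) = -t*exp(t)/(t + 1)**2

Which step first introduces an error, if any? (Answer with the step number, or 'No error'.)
Step 3

Step 3 is incorrect due to a sign flip.
The step shows: -t*exp(t)/(t + 1)**2
The correct value should be: t*exp(t)/(t + 1)**2

Explanation: The sign of the whole expression was flipped: the term t*exp(t)/(t + 1)**2 was incorrectly written as -t*exp(t)/(t + 1)**2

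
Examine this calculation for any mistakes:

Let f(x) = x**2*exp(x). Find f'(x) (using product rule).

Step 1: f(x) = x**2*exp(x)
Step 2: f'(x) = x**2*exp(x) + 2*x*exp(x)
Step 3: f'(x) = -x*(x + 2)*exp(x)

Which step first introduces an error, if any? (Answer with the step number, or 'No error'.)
Step 3

Step 3 is incorrect due to a sign flip.
The step shows: -x*(x + 2)*exp(x)
The correct value should be: x*(x + 2)*exp(x)

Explanation: The sign of the whole expression was flipped: the term x*(x + 2)*exp(x) was incorrectly written as -x*(x + 2)*exp(x)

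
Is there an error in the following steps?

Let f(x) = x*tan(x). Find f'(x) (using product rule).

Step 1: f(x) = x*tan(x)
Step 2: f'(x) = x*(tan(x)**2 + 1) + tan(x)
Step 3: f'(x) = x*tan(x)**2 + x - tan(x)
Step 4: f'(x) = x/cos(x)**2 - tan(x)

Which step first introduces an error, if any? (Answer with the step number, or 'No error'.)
Step 3

Step 3 is incorrect due to a sign flip.
The step shows: x*tan(x)**2 + x - tan(x)
The correct value should be: x*tan(x)**2 + x + tan(x)

Explanation: The sign of one term was flipped: the term tan(x) was incorrectly written as -tan(x)
The later steps are derived from this incorrect expression, so the error originates in Step 3.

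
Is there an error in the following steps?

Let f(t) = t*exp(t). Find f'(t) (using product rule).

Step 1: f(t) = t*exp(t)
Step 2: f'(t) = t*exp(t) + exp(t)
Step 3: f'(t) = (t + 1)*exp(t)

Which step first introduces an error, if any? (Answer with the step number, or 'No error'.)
No error

All steps in this derivation are correct.
The final answer f'(t) = (t + 1)*exp(t) is valid.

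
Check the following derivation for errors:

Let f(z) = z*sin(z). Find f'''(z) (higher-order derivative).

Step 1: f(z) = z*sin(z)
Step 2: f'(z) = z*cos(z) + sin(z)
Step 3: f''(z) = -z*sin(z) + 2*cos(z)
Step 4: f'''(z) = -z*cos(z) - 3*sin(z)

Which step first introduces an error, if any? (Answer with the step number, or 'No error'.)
No error

All steps in this derivation are correct.
The final answer f'''(z) = -z*cos(z) - 3*sin(z) is valid.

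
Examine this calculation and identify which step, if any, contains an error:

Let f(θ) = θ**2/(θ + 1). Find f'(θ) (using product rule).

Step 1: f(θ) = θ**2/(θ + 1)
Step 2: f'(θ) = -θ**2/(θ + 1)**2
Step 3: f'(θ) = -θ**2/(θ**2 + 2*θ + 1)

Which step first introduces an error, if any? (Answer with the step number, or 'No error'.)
Step 2

Step 2 is incorrect due to a dropped term.
The step shows: -θ**2/(θ + 1)**2
The correct value should be: -θ**2/(θ + 1)**2 + 2*θ/(θ + 1)

Explanation: A term was dropped: the term 2*θ/(θ + 1) was incorrectly omitted
The later steps are derived from this incorrect expression, so the error originates in Step 2.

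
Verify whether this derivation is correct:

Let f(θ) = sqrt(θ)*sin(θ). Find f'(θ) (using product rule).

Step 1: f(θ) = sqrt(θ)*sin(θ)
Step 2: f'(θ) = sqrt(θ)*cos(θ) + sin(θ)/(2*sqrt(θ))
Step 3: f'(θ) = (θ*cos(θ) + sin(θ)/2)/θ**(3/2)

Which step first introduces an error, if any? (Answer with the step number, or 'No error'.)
Step 3

Step 3 is incorrect due to a wrong exponent.
The step shows: (θ*cos(θ) + sin(θ)/2)/θ**(3/2)
The correct value should be: (θ*cos(θ) + sin(θ)/2)/sqrt(θ)

Explanation: The exponent -1/2 on θ was incorrectly written as -3/2: the term (θ*cos(θ) + sin(θ)/2)/sqrt(θ) was incorrectly written as (θ*cos(θ) + sin(θ)/2)/θ**(3/2)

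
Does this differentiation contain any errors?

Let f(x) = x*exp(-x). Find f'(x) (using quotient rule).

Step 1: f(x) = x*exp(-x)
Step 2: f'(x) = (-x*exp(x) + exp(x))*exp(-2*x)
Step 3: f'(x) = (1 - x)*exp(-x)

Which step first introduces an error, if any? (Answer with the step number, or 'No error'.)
No error

All steps in this derivation are correct.
The final answer f'(x) = (1 - x)*exp(-x) is valid.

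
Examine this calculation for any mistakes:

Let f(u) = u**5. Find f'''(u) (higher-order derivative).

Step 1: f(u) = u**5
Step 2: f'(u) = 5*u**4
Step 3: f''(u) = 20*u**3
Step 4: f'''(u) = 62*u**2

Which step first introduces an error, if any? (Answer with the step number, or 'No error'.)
Step 4

Step 4 is incorrect due to a wrong coefficient.
The step shows: 62*u**2
The correct value should be: 60*u**2

Explanation: The coefficient 60 was incorrectly written as 62: the term 60*u**2 was incorrectly written as 62*u**2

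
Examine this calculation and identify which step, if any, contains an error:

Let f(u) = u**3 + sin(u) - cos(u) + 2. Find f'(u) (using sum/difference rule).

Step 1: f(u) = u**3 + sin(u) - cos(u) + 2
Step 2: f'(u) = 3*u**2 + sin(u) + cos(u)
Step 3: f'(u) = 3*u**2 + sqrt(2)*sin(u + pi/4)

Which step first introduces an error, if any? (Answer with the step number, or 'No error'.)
No error

All steps in this derivation are correct.
The final answer f'(u) = 3*u**2 + sqrt(2)*sin(u + pi/4) is valid.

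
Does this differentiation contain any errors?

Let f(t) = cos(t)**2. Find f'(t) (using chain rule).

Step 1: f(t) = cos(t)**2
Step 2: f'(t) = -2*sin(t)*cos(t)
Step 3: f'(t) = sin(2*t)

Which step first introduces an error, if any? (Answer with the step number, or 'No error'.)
Step 3

Step 3 is incorrect due to a sign flip.
The step shows: sin(2*t)
The correct value should be: -sin(2*t)

Explanation: The sign of the whole expression was flipped: the term -sin(2*t) was incorrectly written as sin(2*t)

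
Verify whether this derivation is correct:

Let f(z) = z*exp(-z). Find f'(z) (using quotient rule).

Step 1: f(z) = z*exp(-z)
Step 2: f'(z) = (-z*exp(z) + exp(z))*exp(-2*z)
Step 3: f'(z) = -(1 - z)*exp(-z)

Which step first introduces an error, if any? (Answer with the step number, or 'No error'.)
Step 3

Step 3 is incorrect due to a sign flip.
The step shows: -(1 - z)*exp(-z)
The correct value should be: (1 - z)*exp(-z)

Explanation: The sign of the whole expression was flipped: the term (1 - z)*exp(-z) was incorrectly written as -(1 - z)*exp(-z)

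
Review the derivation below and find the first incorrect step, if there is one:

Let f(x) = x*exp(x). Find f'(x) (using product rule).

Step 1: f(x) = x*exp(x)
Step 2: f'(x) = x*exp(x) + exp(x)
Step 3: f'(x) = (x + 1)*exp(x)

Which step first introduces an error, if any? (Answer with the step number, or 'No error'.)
No error

All steps in this derivation are correct.
The final answer f'(x) = (x + 1)*exp(x) is valid.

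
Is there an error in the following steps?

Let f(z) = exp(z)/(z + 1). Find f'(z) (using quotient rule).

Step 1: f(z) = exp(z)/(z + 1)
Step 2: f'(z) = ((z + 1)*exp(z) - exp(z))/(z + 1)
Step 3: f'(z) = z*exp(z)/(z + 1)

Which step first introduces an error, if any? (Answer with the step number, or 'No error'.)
Step 2

Step 2 is incorrect due to a wrong exponent.
The step shows: ((z + 1)*exp(z) - exp(z))/(z + 1)
The correct value should be: ((z + 1)*exp(z) - exp(z))/(z + 1)**2

Explanation: The exponent -2 on z + 1 was incorrectly written as -1: the term ((z + 1)*exp(z) - exp(z))/(z + 1)**2 was incorrectly written as ((z + 1)*exp(z) - exp(z))/(z + 1)
The later steps are derived from this incorrect expression, so the error originates in Step 2.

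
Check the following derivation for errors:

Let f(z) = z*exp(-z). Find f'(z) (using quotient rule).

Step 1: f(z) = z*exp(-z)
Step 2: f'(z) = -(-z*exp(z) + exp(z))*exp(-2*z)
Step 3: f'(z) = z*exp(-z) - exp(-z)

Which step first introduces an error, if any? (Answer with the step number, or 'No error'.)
Step 2

Step 2 is incorrect due to a sign flip.
The step shows: -(-z*exp(z) + exp(z))*exp(-2*z)
The correct value should be: (-z*exp(z) + exp(z))*exp(-2*z)

Explanation: The sign of the whole expression was flipped: the term (-z*exp(z) + exp(z))*exp(-2*z) was incorrectly written as -(-z*exp(z) + exp(z))*exp(-2*z)
The later steps are derived from this incorrect expression, so the error originates in Step 2.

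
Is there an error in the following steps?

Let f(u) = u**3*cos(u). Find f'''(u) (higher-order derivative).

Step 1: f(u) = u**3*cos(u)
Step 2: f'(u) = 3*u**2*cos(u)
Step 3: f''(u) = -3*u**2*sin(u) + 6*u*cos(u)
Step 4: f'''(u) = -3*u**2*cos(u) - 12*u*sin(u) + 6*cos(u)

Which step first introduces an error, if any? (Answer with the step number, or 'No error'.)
Step 2

Step 2 is incorrect due to a dropped term.
The step shows: 3*u**2*cos(u)
The correct value should be: -u**3*sin(u) + 3*u**2*cos(u)

Explanation: A term was dropped: the term -u**3*sin(u) was incorrectly omitted
The later steps are derived from this incorrect expression, so the error originates in Step 2.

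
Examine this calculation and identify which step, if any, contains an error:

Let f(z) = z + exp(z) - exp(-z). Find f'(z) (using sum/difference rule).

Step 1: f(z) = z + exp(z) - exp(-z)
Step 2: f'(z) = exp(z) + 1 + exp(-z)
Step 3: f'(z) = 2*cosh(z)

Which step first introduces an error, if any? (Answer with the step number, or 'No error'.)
Step 3

Step 3 is incorrect due to a dropped term.
The step shows: 2*cosh(z)
The correct value should be: 2*cosh(z) + 1

Explanation: A term was dropped: the term 1 was incorrectly omitted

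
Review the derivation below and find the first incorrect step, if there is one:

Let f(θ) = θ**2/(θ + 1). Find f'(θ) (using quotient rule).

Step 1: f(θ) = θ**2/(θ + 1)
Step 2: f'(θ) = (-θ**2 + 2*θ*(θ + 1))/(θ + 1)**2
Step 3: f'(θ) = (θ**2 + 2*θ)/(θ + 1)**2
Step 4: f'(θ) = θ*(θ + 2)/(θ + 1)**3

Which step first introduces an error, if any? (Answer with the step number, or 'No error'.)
Step 4

Step 4 is incorrect due to a wrong exponent.
The step shows: θ*(θ + 2)/(θ + 1)**3
The correct value should be: θ*(θ + 2)/(θ + 1)**2

Explanation: The exponent -2 on θ + 1 was incorrectly written as -3: the term θ*(θ + 2)/(θ + 1)**2 was incorrectly written as θ*(θ + 2)/(θ + 1)**3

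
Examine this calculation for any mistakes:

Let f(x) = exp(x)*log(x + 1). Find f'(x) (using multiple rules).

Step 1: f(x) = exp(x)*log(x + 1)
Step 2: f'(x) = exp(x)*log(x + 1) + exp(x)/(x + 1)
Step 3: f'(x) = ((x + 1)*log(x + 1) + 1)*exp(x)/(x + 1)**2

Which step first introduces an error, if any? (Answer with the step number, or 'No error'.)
Step 3

Step 3 is incorrect due to a wrong exponent.
The step shows: ((x + 1)*log(x + 1) + 1)*exp(x)/(x + 1)**2
The correct value should be: ((x + 1)*log(x + 1) + 1)*exp(x)/(x + 1)

Explanation: The exponent -1 on x + 1 was incorrectly written as -2: the term ((x + 1)*log(x + 1) + 1)*exp(x)/(x + 1) was incorrectly written as ((x + 1)*log(x + 1) + 1)*exp(x)/(x + 1)**2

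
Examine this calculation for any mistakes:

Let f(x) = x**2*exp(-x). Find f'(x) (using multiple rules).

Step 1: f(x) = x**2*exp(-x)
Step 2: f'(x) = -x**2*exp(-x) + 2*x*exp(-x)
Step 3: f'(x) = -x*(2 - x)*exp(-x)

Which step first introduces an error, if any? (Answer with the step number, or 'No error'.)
Step 3

Step 3 is incorrect due to a sign flip.
The step shows: -x*(2 - x)*exp(-x)
The correct value should be: x*(2 - x)*exp(-x)

Explanation: The sign of the whole expression was flipped: the term x*(2 - x)*exp(-x) was incorrectly written as -x*(2 - x)*exp(-x)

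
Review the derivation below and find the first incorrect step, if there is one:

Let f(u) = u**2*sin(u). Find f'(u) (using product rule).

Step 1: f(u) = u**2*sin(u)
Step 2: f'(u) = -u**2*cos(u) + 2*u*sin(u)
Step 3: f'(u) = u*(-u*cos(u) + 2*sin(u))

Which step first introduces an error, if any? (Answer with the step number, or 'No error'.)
Step 2

Step 2 is incorrect due to a sign flip.
The step shows: -u**2*cos(u) + 2*u*sin(u)
The correct value should be: u**2*cos(u) + 2*u*sin(u)

Explanation: The sign of one term was flipped: the term u**2*cos(u) was incorrectly written as -u**2*cos(u)
The later steps are derived from this incorrect expression, so the error originates in Step 2.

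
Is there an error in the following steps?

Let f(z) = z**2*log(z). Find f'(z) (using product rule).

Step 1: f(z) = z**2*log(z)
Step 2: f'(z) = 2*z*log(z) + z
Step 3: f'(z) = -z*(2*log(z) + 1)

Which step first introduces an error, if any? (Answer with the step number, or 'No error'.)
Step 3

Step 3 is incorrect due to a sign flip.
The step shows: -z*(2*log(z) + 1)
The correct value should be: z*(2*log(z) + 1)

Explanation: The sign of the whole expression was flipped: the term z*(2*log(z) + 1) was incorrectly written as -z*(2*log(z) + 1)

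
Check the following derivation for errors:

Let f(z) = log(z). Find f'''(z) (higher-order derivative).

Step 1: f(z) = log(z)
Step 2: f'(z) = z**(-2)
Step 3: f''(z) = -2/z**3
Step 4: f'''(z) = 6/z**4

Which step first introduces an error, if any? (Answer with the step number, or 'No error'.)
Step 2

Step 2 is incorrect due to a wrong exponent.
The step shows: z**(-2)
The correct value should be: 1/z

Explanation: The exponent -1 on z was incorrectly written as -2: the term 1/z was incorrectly written as z**(-2)
The later steps are derived from this incorrect expression, so the error originates in Step 2.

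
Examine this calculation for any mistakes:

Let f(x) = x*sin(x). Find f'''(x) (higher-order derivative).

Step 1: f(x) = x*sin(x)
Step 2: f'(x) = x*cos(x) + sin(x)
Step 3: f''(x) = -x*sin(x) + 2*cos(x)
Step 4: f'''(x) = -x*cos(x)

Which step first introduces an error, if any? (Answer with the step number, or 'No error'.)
Step 4

Step 4 is incorrect due to a dropped term.
The step shows: -x*cos(x)
The correct value should be: -x*cos(x) - 3*sin(x)

Explanation: A term was dropped: the term -3*sin(x) was incorrectly omitted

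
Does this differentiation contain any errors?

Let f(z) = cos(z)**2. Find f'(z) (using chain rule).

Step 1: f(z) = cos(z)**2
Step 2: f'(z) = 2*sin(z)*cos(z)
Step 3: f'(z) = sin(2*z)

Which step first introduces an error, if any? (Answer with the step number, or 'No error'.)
Step 2

Step 2 is incorrect due to a sign flip.
The step shows: 2*sin(z)*cos(z)
The correct value should be: -2*sin(z)*cos(z)

Explanation: The sign of the whole expression was flipped: the term -2*sin(z)*cos(z) was incorrectly written as 2*sin(z)*cos(z)
The later steps are derived from this incorrect expression, so the error originates in Step 2.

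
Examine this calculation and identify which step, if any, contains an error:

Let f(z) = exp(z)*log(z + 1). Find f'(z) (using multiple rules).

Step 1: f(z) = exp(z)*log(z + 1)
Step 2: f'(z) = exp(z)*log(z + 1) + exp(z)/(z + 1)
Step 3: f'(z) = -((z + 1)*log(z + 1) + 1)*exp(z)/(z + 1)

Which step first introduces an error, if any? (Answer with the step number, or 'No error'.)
Step 3

Step 3 is incorrect due to a sign flip.
The step shows: -((z + 1)*log(z + 1) + 1)*exp(z)/(z + 1)
The correct value should be: ((z + 1)*log(z + 1) + 1)*exp(z)/(z + 1)

Explanation: The sign of the whole expression was flipped: the term ((z + 1)*log(z + 1) + 1)*exp(z)/(z + 1) was incorrectly written as -((z + 1)*log(z + 1) + 1)*exp(z)/(z + 1)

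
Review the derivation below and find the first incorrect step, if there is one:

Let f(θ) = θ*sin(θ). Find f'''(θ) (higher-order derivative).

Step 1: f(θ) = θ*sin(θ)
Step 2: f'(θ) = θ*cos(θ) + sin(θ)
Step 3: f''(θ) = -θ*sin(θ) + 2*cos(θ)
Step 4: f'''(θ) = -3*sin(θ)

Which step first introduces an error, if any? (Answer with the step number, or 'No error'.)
Step 4

Step 4 is incorrect due to a dropped term.
The step shows: -3*sin(θ)
The correct value should be: -θ*cos(θ) - 3*sin(θ)

Explanation: A term was dropped: the term -θ*cos(θ) was incorrectly omitted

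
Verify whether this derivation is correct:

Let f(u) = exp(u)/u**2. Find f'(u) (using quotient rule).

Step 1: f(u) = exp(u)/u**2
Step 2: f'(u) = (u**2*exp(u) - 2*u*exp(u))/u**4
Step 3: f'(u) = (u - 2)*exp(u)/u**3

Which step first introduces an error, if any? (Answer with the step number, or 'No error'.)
No error

All steps in this derivation are correct.
The final answer f'(u) = (u - 2)*exp(u)/u**3 is valid.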